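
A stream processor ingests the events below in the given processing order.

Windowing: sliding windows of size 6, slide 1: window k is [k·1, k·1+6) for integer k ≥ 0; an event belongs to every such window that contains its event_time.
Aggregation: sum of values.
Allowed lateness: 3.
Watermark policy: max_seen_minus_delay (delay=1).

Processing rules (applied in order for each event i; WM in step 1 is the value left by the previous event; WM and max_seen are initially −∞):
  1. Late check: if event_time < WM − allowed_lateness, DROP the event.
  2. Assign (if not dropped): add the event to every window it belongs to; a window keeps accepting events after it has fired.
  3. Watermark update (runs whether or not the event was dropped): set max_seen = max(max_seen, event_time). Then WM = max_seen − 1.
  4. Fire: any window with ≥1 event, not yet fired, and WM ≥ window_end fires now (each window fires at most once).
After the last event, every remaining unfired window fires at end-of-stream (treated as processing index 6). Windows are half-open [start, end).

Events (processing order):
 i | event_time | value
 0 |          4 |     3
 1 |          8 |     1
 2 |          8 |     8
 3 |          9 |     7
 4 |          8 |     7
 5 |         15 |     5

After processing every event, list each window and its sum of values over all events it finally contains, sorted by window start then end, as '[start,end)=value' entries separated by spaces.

i=0 t=4 v=3: → [4,10),[3,9),[2,8),[1,7),[0,6); WM=3
i=1 t=8 v=1: → [8,14),[7,13),[6,12),[5,11),[4,10),[3,9); WM=7; [0,6) fires=3 [1,7) fires=3
i=2 t=8 v=8: → [8,14),[7,13),[6,12),[5,11),[4,10),[3,9); WM=7
i=3 t=9 v=7: → [9,15),[8,14),[7,13),[6,12),[5,11),[4,10); WM=8; [2,8) fires=3
i=4 t=8 v=7: → [8,14),[7,13),[6,12),[5,11),[4,10),[3,9); WM=8
i=5 t=15 v=5: → [15,21),[14,20),[13,19),[12,18),[11,17),[10,16); WM=14; [3,9) fires=19 [4,10) fires=26 [5,11) fires=23 [6,12) fires=23 [7,13) fires=23 [8,14) fires=23

[0,6)=3 [1,7)=3 [2,8)=3 [3,9)=19 [4,10)=26 [5,11)=23 [6,12)=23 [7,13)=23 [8,14)=23 [9,15)=7 [10,16)=5 [11,17)=5 [12,18)=5 [13,19)=5 [14,20)=5 [15,21)=5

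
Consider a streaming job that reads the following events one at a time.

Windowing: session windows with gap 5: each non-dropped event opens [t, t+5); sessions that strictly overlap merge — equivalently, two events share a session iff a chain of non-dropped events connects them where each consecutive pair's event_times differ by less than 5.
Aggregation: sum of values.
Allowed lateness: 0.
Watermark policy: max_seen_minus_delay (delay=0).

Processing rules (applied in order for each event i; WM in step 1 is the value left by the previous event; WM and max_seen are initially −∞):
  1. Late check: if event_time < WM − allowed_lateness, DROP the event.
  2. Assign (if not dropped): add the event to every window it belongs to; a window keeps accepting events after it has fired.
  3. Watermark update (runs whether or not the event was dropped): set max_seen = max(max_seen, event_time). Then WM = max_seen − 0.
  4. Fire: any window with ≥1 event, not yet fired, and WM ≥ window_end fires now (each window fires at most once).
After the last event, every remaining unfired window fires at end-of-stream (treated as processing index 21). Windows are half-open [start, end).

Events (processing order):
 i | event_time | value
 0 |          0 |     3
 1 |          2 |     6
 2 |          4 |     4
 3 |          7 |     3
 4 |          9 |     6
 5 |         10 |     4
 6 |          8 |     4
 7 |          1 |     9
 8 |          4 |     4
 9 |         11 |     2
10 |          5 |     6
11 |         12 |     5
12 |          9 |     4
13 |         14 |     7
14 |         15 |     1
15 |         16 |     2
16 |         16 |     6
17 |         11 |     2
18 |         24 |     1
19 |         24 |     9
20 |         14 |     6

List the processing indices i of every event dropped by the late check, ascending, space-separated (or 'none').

6 7 8 10 12 17 20

i=0 t=0 v=3: → [0,5); WM=0
i=1 t=2 v=6: → [0,7); WM=2
i=2 t=4 v=4: → [0,9); WM=4
i=3 t=7 v=3: → [0,12); WM=7
i=4 t=9 v=6: → [0,14); WM=9
i=5 t=10 v=4: → [0,15); WM=10
i=6 t=8 v=4: DROP (t<10-0); WM=10
i=7 t=1 v=9: DROP (t<10-0); WM=10
i=8 t=4 v=4: DROP (t<10-0); WM=10
i=9 t=11 v=2: → [0,16); WM=11
i=10 t=5 v=6: DROP (t<11-0); WM=11
i=11 t=12 v=5: → [0,17); WM=12
i=12 t=9 v=4: DROP (t<12-0); WM=12
i=13 t=14 v=7: → [0,19); WM=14
i=14 t=15 v=1: → [0,20); WM=15
i=15 t=16 v=2: → [0,21); WM=16
i=16 t=16 v=6: → [0,21); WM=16
i=17 t=11 v=2: DROP (t<16-0); WM=16
i=18 t=24 v=1: → [24,29); WM=24
i=19 t=24 v=9: → [24,29); WM=24
i=20 t=14 v=6: DROP (t<24-0); WM=24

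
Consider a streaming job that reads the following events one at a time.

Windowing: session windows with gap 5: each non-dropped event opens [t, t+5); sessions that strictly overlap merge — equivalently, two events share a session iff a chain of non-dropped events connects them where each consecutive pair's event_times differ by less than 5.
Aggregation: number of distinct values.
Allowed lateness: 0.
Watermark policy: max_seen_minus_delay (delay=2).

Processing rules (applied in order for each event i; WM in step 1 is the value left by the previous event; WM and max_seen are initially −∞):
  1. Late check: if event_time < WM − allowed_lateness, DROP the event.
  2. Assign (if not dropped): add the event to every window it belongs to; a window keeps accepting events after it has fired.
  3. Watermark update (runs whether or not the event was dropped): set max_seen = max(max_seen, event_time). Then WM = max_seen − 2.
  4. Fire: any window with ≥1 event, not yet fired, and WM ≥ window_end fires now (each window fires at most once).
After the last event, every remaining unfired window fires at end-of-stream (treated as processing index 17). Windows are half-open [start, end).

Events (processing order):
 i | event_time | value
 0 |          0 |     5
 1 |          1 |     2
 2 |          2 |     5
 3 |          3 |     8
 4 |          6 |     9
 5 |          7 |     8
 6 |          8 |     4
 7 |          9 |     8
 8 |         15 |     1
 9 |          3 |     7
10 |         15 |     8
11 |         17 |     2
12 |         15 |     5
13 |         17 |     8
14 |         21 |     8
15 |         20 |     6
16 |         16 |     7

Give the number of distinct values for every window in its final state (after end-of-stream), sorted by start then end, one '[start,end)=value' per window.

[0,14)=5 [15,26)=5

i=0 t=0 v=5: → [0,5); WM=-2
i=1 t=1 v=2: → [0,6); WM=-1
i=2 t=2 v=5: → [0,7); WM=0
i=3 t=3 v=8: → [0,8); WM=1
i=4 t=6 v=9: → [0,11); WM=4
i=5 t=7 v=8: → [0,12); WM=5
i=6 t=8 v=4: → [0,13); WM=6
i=7 t=9 v=8: → [0,14); WM=7
i=8 t=15 v=1: → [15,20); WM=13
i=9 t=3 v=7: DROP (t<13-0); WM=13
i=10 t=15 v=8: → [15,20); WM=13
i=11 t=17 v=2: → [15,22); WM=15
i=12 t=15 v=5: → [15,22); WM=15
i=13 t=17 v=8: → [15,22); WM=15
i=14 t=21 v=8: → [15,26); WM=19
i=15 t=20 v=6: → [15,26); WM=19
i=16 t=16 v=7: DROP (t<19-0); WM=19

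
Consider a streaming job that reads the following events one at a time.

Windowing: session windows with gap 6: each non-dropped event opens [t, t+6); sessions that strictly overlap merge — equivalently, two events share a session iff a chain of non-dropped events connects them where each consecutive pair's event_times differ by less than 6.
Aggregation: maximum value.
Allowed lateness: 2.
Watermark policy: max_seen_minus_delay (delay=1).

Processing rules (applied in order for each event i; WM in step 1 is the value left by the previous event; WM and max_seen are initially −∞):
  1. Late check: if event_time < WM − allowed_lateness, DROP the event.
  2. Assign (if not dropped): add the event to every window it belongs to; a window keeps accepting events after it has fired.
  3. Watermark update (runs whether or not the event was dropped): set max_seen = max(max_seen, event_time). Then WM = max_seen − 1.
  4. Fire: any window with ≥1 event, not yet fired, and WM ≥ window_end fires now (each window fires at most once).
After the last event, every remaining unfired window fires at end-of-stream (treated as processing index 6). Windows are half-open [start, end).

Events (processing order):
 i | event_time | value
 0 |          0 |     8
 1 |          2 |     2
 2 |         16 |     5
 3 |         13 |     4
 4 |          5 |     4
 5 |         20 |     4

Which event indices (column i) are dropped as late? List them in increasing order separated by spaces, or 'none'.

i=0 t=0 v=8: → [0,6); WM=-1
i=1 t=2 v=2: → [0,8); WM=1
i=2 t=16 v=5: → [16,22); WM=15
i=3 t=13 v=4: → [13,22); WM=15
i=4 t=5 v=4: DROP (t<15-2); WM=15
i=5 t=20 v=4: → [13,26); WM=19

4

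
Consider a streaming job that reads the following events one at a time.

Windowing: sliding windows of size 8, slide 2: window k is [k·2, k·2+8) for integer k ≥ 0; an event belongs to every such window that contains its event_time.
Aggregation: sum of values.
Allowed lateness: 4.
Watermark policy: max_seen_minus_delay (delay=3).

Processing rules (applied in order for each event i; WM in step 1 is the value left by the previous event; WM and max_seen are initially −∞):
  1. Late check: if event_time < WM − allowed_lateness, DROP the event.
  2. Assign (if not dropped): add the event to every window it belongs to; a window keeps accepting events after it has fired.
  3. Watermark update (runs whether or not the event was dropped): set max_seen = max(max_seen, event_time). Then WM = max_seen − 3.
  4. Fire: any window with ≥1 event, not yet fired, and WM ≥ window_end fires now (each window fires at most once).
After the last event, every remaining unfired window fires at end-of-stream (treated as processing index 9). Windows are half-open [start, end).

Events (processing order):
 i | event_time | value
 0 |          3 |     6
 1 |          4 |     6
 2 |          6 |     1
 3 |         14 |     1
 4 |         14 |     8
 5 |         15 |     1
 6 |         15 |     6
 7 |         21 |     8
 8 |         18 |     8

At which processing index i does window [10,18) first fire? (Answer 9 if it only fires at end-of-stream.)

7

i=0 t=3 v=6: → [2,10),[0,8); WM=0
i=1 t=4 v=6: → [4,12),[2,10),[0,8); WM=1
i=2 t=6 v=1: → [6,14),[4,12),[2,10),[0,8); WM=3
i=3 t=14 v=1: → [14,22),[12,20),[10,18),[8,16); WM=11; [0,8) fires=13 [2,10) fires=13
i=4 t=14 v=8: → [14,22),[12,20),[10,18),[8,16); WM=11
i=5 t=15 v=1: → [14,22),[12,20),[10,18),[8,16); WM=12; [4,12) fires=7
i=6 t=15 v=6: → [14,22),[12,20),[10,18),[8,16); WM=12
i=7 t=21 v=8: → [20,28),[18,26),[16,24),[14,22); WM=18; [6,14) fires=1 [8,16) fires=16 [10,18) fires=16
i=8 t=18 v=8: → [18,26),[16,24),[14,22),[12,20); WM=18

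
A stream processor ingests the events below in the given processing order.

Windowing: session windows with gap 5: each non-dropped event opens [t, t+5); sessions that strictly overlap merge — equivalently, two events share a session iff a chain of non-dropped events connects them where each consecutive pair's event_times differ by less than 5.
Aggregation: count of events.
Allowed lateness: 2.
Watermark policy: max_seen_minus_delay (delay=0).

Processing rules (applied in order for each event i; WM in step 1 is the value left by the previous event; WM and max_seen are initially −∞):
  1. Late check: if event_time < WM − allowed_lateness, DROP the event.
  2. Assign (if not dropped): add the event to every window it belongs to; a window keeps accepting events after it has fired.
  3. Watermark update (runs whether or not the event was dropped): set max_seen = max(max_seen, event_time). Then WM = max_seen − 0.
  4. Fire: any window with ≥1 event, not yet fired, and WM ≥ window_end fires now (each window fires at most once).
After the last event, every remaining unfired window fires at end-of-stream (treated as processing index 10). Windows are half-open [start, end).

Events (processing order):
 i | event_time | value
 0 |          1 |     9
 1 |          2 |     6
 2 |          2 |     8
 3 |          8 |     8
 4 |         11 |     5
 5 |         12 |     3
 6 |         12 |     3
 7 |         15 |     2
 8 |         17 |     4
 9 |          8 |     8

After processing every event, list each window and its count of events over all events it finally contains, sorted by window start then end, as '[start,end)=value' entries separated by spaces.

[1,7)=3 [8,22)=6

i=0 t=1 v=9: → [1,6); WM=1
i=1 t=2 v=6: → [1,7); WM=2
i=2 t=2 v=8: → [1,7); WM=2
i=3 t=8 v=8: → [8,13); WM=8
i=4 t=11 v=5: → [8,16); WM=11
i=5 t=12 v=3: → [8,17); WM=12
i=6 t=12 v=3: → [8,17); WM=12
i=7 t=15 v=2: → [8,20); WM=15
i=8 t=17 v=4: → [8,22); WM=17
i=9 t=8 v=8: DROP (t<17-2); WM=17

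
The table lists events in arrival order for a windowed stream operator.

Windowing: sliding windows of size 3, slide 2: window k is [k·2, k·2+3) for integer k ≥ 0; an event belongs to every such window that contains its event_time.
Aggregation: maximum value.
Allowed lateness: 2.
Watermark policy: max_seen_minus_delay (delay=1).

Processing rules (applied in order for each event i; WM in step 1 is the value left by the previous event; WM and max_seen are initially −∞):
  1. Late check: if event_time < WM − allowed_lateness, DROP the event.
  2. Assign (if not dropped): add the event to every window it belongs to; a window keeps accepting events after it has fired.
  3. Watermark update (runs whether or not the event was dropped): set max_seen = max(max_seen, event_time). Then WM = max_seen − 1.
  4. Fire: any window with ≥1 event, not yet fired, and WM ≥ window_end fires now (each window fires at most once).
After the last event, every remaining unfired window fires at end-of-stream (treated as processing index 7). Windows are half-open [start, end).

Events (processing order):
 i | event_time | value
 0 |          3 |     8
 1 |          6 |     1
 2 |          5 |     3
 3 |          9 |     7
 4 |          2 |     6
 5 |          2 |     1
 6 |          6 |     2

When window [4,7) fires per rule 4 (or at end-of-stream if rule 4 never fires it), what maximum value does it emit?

i=0 t=3 v=8: → [2,5); WM=2
i=1 t=6 v=1: → [6,9),[4,7); WM=5; [2,5) fires=8
i=2 t=5 v=3: → [4,7); WM=5
i=3 t=9 v=7: → [8,11); WM=8; [4,7) fires=3
i=4 t=2 v=6: DROP (t<8-2); WM=8
i=5 t=2 v=1: DROP (t<8-2); WM=8
i=6 t=6 v=2: → [6,9),[4,7); WM=8

3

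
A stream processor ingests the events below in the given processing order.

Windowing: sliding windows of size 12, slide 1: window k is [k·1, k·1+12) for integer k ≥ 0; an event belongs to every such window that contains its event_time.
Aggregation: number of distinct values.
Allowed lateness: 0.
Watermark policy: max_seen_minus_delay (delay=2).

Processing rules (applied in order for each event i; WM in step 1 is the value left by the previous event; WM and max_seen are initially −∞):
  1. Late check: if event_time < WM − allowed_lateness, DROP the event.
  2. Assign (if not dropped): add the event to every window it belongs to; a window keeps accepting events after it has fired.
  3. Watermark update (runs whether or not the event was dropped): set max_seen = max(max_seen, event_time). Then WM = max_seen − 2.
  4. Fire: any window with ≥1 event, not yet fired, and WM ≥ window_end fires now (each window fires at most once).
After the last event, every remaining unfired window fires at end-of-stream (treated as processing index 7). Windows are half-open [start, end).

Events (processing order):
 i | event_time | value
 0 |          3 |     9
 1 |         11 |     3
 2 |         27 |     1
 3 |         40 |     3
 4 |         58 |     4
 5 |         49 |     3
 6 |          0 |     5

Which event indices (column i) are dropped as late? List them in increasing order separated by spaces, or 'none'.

5 6

i=0 t=3 v=9: → [3,15),[2,14),[1,13),[0,12); WM=1
i=1 t=11 v=3: → [11,23),[10,22),[9,21),[8,20),[7,19),[6,18),[5,17),[4,16),[3,15),[2,14),[1,13),[0,12); WM=9
i=2 t=27 v=1: → [27,39),[26,38),[25,37),[24,36),[23,35),[22,34),[21,33),[20,32),[19,31),[18,30),[17,29),[16,28); WM=25; [0,12) fires=2 [1,13) fires=2 [2,14) fires=2 [3,15) fires=2 [4,16) fires=1 [5,17) fires=1 [6,18) fires=1 [7,19) fires=1 [8,20) fires=1 [9,21) fires=1 [10,22) fires=1 [11,23) fires=1
i=3 t=40 v=3: → [40,52),[39,51),[38,50),[37,49),[36,48),[35,47),[34,46),[33,45),[32,44),[31,43),[30,42),[29,41); WM=38; [16,28) fires=1 [17,29) fires=1 [18,30) fires=1 [19,31) fires=1 [20,32) fires=1 [21,33) fires=1 [22,34) fires=1 [23,35) fires=1 [24,36) fires=1 [25,37) fires=1 [26,38) fires=1
i=4 t=58 v=4: → [58,70),[57,69),[56,68),[55,67),[54,66),[53,65),[52,64),[51,63),[50,62),[49,61),[48,60),[47,59); WM=56; [27,39) fires=1 [29,41) fires=1 [30,42) fires=1 [31,43) fires=1 [32,44) fires=1 [33,45) fires=1 [34,46) fires=1 [35,47) fires=1 [36,48) fires=1 [37,49) fires=1 [38,50) fires=1 [39,51) fires=1 [40,52) fires=1
i=5 t=49 v=3: DROP (t<56-0); WM=56
i=6 t=0 v=5: DROP (t<56-0); WM=56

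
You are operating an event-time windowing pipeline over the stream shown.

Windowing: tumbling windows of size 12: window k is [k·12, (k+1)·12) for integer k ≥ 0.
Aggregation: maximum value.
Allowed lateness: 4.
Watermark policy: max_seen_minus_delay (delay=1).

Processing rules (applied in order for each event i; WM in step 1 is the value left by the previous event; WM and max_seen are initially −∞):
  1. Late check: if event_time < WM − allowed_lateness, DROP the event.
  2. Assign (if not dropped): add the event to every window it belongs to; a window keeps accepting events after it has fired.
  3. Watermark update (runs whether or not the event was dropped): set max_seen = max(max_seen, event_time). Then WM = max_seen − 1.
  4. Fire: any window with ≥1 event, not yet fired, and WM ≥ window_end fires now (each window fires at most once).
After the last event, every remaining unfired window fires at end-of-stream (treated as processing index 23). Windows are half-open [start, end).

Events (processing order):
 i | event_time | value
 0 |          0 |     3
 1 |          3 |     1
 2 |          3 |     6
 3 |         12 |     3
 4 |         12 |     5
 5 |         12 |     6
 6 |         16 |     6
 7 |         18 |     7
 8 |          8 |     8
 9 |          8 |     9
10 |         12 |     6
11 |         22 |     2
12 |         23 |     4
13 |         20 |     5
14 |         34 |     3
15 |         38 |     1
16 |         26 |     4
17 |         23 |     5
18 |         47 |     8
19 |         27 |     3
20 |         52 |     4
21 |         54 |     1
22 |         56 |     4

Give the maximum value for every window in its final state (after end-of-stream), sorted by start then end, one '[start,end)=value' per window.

i=0 t=0 v=3: → [0,12); WM=-1
i=1 t=3 v=1: → [0,12); WM=2
i=2 t=3 v=6: → [0,12); WM=2
i=3 t=12 v=3: → [12,24); WM=11
i=4 t=12 v=5: → [12,24); WM=11
i=5 t=12 v=6: → [12,24); WM=11
i=6 t=16 v=6: → [12,24); WM=15; [0,12) fires=6
i=7 t=18 v=7: → [12,24); WM=17
i=8 t=8 v=8: DROP (t<17-4); WM=17
i=9 t=8 v=9: DROP (t<17-4); WM=17
i=10 t=12 v=6: DROP (t<17-4); WM=17
i=11 t=22 v=2: → [12,24); WM=21
i=12 t=23 v=4: → [12,24); WM=22
i=13 t=20 v=5: → [12,24); WM=22
i=14 t=34 v=3: → [24,36); WM=33; [12,24) fires=7
i=15 t=38 v=1: → [36,48); WM=37; [24,36) fires=3
i=16 t=26 v=4: DROP (t<37-4); WM=37
i=17 t=23 v=5: DROP (t<37-4); WM=37
i=18 t=47 v=8: → [36,48); WM=46
i=19 t=27 v=3: DROP (t<46-4); WM=46
i=20 t=52 v=4: → [48,60); WM=51; [36,48) fires=8
i=21 t=54 v=1: → [48,60); WM=53
i=22 t=56 v=4: → [48,60); WM=55

[0,12)=6 [12,24)=7 [24,36)=3 [36,48)=8 [48,60)=4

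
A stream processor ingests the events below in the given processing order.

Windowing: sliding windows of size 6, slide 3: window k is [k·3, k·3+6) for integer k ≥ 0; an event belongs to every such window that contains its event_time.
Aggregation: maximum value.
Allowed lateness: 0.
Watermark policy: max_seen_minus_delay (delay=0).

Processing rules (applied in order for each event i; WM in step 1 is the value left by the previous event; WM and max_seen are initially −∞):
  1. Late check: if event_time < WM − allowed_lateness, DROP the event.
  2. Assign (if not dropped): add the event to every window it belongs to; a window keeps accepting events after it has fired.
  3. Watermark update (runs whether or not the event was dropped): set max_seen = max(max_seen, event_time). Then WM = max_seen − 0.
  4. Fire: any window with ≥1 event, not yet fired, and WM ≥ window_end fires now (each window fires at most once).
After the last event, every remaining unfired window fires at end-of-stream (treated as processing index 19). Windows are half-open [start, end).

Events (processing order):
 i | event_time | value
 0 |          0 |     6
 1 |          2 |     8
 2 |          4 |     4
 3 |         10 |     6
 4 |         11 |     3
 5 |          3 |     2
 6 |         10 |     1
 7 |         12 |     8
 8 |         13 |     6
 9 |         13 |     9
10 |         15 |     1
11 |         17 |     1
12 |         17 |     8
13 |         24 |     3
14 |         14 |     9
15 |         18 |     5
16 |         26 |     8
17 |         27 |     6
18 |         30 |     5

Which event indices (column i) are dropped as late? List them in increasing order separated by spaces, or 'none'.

5 6 14 15

i=0 t=0 v=6: → [0,6); WM=0
i=1 t=2 v=8: → [0,6); WM=2
i=2 t=4 v=4: → [3,9),[0,6); WM=4
i=3 t=10 v=6: → [9,15),[6,12); WM=10; [0,6) fires=8 [3,9) fires=4
i=4 t=11 v=3: → [9,15),[6,12); WM=11
i=5 t=3 v=2: DROP (t<11-0); WM=11
i=6 t=10 v=1: DROP (t<11-0); WM=11
i=7 t=12 v=8: → [12,18),[9,15); WM=12; [6,12) fires=6
i=8 t=13 v=6: → [12,18),[9,15); WM=13
i=9 t=13 v=9: → [12,18),[9,15); WM=13
i=10 t=15 v=1: → [15,21),[12,18); WM=15; [9,15) fires=9
i=11 t=17 v=1: → [15,21),[12,18); WM=17
i=12 t=17 v=8: → [15,21),[12,18); WM=17
i=13 t=24 v=3: → [24,30),[21,27); WM=24; [12,18) fires=9 [15,21) fires=8
i=14 t=14 v=9: DROP (t<24-0); WM=24
i=15 t=18 v=5: DROP (t<24-0); WM=24
i=16 t=26 v=8: → [24,30),[21,27); WM=26
i=17 t=27 v=6: → [27,33),[24,30); WM=27; [21,27) fires=8
i=18 t=30 v=5: → [30,36),[27,33); WM=30; [24,30) fires=8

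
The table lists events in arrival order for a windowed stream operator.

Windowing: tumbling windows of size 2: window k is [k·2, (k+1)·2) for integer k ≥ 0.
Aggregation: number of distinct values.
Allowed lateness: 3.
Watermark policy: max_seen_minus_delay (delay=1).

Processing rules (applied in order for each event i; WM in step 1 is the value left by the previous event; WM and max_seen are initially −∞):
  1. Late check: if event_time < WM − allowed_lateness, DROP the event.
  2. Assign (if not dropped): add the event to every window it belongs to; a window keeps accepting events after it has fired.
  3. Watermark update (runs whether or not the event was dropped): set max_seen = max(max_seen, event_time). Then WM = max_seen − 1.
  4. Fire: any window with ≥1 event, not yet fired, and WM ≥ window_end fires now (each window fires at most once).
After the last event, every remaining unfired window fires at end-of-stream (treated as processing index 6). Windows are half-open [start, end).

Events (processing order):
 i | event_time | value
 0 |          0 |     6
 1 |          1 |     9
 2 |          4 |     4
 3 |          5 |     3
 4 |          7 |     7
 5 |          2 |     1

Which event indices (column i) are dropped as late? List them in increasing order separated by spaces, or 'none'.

5

i=0 t=0 v=6: → [0,2); WM=-1
i=1 t=1 v=9: → [0,2); WM=0
i=2 t=4 v=4: → [4,6); WM=3; [0,2) fires=2
i=3 t=5 v=3: → [4,6); WM=4
i=4 t=7 v=7: → [6,8); WM=6; [4,6) fires=2
i=5 t=2 v=1: DROP (t<6-3); WM=6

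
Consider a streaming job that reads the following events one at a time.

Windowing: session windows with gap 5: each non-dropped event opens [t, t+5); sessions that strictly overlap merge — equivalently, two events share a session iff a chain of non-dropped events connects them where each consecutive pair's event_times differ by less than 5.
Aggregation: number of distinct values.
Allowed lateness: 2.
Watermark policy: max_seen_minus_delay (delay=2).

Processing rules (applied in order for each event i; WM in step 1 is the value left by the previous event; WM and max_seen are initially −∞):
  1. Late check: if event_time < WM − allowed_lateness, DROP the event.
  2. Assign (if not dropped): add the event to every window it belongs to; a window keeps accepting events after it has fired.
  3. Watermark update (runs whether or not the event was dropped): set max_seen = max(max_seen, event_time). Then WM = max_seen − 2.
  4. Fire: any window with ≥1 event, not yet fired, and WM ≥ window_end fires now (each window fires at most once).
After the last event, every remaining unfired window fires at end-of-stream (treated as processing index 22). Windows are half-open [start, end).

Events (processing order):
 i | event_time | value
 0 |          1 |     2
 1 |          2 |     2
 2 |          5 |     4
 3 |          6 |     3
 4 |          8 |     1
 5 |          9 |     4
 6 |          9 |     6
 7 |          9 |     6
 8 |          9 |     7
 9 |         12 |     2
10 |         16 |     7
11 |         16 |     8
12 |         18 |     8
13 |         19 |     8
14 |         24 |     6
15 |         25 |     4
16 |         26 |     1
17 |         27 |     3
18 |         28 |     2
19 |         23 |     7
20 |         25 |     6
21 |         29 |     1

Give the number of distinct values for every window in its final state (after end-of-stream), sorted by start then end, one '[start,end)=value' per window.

[1,24)=7 [24,34)=5

i=0 t=1 v=2: → [1,6); WM=-1
i=1 t=2 v=2: → [1,7); WM=0
i=2 t=5 v=4: → [1,10); WM=3
i=3 t=6 v=3: → [1,11); WM=4
i=4 t=8 v=1: → [1,13); WM=6
i=5 t=9 v=4: → [1,14); WM=7
i=6 t=9 v=6: → [1,14); WM=7
i=7 t=9 v=6: → [1,14); WM=7
i=8 t=9 v=7: → [1,14); WM=7
i=9 t=12 v=2: → [1,17); WM=10
i=10 t=16 v=7: → [1,21); WM=14
i=11 t=16 v=8: → [1,21); WM=14
i=12 t=18 v=8: → [1,23); WM=16
i=13 t=19 v=8: → [1,24); WM=17
i=14 t=24 v=6: → [24,29); WM=22
i=15 t=25 v=4: → [24,30); WM=23
i=16 t=26 v=1: → [24,31); WM=24
i=17 t=27 v=3: → [24,32); WM=25
i=18 t=28 v=2: → [24,33); WM=26
i=19 t=23 v=7: DROP (t<26-2); WM=26
i=20 t=25 v=6: → [24,33); WM=26
i=21 t=29 v=1: → [24,34); WM=27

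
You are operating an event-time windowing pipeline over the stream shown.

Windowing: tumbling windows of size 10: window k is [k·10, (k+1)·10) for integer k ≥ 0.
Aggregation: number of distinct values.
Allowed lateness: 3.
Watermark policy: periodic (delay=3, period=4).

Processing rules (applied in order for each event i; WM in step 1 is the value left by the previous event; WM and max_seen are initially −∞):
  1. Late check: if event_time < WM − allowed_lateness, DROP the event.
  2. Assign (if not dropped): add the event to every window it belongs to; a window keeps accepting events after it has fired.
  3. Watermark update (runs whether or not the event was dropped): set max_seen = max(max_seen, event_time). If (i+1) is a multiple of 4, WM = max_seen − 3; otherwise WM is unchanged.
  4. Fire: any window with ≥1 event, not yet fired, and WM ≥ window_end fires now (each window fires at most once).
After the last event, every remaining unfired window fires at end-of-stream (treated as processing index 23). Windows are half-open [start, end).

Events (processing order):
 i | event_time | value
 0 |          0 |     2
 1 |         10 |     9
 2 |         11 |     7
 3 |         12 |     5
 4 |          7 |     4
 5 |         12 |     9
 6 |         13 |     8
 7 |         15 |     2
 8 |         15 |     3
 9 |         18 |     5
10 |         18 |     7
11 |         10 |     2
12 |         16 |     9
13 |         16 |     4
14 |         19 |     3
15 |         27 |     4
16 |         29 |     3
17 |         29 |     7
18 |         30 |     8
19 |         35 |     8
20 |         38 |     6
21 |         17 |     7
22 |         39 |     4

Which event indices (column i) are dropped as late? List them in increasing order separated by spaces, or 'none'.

21

i=0 t=0 v=2: → [0,10); WM=−∞
i=1 t=10 v=9: → [10,20); WM=−∞
i=2 t=11 v=7: → [10,20); WM=−∞
i=3 t=12 v=5: → [10,20); WM=9
i=4 t=7 v=4: → [0,10); WM=9
i=5 t=12 v=9: → [10,20); WM=9
i=6 t=13 v=8: → [10,20); WM=9
i=7 t=15 v=2: → [10,20); WM=12; [0,10) fires=2
i=8 t=15 v=3: → [10,20); WM=12
i=9 t=18 v=5: → [10,20); WM=12
i=10 t=18 v=7: → [10,20); WM=12
i=11 t=10 v=2: → [10,20); WM=15
i=12 t=16 v=9: → [10,20); WM=15
i=13 t=16 v=4: → [10,20); WM=15
i=14 t=19 v=3: → [10,20); WM=15
i=15 t=27 v=4: → [20,30); WM=24; [10,20) fires=7
i=16 t=29 v=3: → [20,30); WM=24
i=17 t=29 v=7: → [20,30); WM=24
i=18 t=30 v=8: → [30,40); WM=24
i=19 t=35 v=8: → [30,40); WM=32; [20,30) fires=3
i=20 t=38 v=6: → [30,40); WM=32
i=21 t=17 v=7: DROP (t<32-3); WM=32
i=22 t=39 v=4: → [30,40); WM=32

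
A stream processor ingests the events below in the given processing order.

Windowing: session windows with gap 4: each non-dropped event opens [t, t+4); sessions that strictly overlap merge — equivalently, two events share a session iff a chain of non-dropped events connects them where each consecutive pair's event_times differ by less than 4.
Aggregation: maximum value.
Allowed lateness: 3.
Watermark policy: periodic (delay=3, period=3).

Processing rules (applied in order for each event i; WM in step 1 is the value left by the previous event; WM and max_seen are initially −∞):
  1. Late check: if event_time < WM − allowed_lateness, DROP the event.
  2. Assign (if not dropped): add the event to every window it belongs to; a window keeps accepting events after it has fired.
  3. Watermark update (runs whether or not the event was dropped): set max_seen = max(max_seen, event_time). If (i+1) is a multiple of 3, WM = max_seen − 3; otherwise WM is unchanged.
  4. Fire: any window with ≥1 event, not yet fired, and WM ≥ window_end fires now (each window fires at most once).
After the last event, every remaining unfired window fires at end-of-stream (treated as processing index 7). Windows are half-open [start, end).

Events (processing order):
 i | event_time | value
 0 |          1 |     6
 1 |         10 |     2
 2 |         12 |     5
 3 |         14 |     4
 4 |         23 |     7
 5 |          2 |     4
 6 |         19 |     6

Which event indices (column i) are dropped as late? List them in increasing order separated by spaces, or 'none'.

5

i=0 t=1 v=6: → [1,5); WM=−∞
i=1 t=10 v=2: → [10,14); WM=−∞
i=2 t=12 v=5: → [10,16); WM=9
i=3 t=14 v=4: → [10,18); WM=9
i=4 t=23 v=7: → [23,27); WM=9
i=5 t=2 v=4: DROP (t<9-3); WM=20
i=6 t=19 v=6: → [19,23); WM=20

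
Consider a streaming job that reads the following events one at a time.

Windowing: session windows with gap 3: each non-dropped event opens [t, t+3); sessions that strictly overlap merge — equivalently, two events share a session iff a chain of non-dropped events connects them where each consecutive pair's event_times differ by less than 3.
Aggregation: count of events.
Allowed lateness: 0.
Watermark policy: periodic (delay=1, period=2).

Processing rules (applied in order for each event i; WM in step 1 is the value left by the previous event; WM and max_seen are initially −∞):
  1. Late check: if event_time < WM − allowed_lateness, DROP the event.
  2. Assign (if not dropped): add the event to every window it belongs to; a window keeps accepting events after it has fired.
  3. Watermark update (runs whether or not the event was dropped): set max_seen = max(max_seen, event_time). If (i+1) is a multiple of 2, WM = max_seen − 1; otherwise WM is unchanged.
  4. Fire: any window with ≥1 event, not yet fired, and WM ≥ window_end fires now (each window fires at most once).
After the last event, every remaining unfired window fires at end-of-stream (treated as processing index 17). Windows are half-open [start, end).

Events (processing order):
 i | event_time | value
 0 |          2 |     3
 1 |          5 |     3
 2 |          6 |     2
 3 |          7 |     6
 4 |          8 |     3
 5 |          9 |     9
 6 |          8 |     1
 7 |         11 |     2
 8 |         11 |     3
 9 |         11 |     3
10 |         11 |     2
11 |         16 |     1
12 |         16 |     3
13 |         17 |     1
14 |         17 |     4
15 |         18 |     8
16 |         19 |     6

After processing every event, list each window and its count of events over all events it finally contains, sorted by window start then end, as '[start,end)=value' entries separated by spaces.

[2,5)=1 [5,14)=10 [16,22)=6

i=0 t=2 v=3: → [2,5); WM=−∞
i=1 t=5 v=3: → [5,8); WM=4
i=2 t=6 v=2: → [5,9); WM=4
i=3 t=7 v=6: → [5,10); WM=6
i=4 t=8 v=3: → [5,11); WM=6
i=5 t=9 v=9: → [5,12); WM=8
i=6 t=8 v=1: → [5,12); WM=8
i=7 t=11 v=2: → [5,14); WM=10
i=8 t=11 v=3: → [5,14); WM=10
i=9 t=11 v=3: → [5,14); WM=10
i=10 t=11 v=2: → [5,14); WM=10
i=11 t=16 v=1: → [16,19); WM=15
i=12 t=16 v=3: → [16,19); WM=15
i=13 t=17 v=1: → [16,20); WM=16
i=14 t=17 v=4: → [16,20); WM=16
i=15 t=18 v=8: → [16,21); WM=17
i=16 t=19 v=6: → [16,22); WM=17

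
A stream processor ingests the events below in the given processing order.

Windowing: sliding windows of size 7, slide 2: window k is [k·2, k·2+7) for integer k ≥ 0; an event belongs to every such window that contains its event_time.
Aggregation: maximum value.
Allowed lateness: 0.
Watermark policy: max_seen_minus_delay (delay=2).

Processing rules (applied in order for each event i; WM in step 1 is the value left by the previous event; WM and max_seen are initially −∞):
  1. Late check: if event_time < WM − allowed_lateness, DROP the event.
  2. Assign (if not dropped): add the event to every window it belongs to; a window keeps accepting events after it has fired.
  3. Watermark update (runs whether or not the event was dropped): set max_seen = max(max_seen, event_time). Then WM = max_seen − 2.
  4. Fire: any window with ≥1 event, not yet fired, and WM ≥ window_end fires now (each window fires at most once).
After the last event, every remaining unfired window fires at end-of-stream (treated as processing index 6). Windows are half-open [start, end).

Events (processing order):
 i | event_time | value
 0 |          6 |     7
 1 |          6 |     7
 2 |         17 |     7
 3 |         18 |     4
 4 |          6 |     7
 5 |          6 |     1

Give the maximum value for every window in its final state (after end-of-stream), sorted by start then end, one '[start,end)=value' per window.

i=0 t=6 v=7: → [6,13),[4,11),[2,9),[0,7); WM=4
i=1 t=6 v=7: → [6,13),[4,11),[2,9),[0,7); WM=4
i=2 t=17 v=7: → [16,23),[14,21),[12,19); WM=15; [0,7) fires=7 [2,9) fires=7 [4,11) fires=7 [6,13) fires=7
i=3 t=18 v=4: → [18,25),[16,23),[14,21),[12,19); WM=16
i=4 t=6 v=7: DROP (t<16-0); WM=16
i=5 t=6 v=1: DROP (t<16-0); WM=16

[0,7)=7 [2,9)=7 [4,11)=7 [6,13)=7 [12,19)=7 [14,21)=7 [16,23)=7 [18,25)=4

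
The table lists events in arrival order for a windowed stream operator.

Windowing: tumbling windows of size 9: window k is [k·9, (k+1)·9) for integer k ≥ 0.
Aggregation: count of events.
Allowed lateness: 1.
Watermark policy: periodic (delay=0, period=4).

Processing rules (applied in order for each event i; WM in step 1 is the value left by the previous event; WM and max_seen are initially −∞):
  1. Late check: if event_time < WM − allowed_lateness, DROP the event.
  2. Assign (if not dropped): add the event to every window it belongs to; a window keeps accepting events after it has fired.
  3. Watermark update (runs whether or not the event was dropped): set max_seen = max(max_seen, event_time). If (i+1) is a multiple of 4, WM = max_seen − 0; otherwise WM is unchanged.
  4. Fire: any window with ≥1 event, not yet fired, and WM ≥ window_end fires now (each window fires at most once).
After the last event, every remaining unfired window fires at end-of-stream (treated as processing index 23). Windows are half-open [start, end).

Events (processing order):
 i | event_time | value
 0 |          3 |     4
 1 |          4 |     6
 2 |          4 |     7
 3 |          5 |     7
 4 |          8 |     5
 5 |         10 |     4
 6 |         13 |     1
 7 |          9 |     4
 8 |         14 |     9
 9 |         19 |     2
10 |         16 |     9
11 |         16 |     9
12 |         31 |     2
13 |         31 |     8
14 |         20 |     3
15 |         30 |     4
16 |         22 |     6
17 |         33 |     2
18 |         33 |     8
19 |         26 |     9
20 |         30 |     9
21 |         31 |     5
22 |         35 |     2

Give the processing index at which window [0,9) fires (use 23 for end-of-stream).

i=0 t=3 v=4: → [0,9); WM=−∞
i=1 t=4 v=6: → [0,9); WM=−∞
i=2 t=4 v=7: → [0,9); WM=−∞
i=3 t=5 v=7: → [0,9); WM=5
i=4 t=8 v=5: → [0,9); WM=5
i=5 t=10 v=4: → [9,18); WM=5
i=6 t=13 v=1: → [9,18); WM=5
i=7 t=9 v=4: → [9,18); WM=13; [0,9) fires=5
i=8 t=14 v=9: → [9,18); WM=13
i=9 t=19 v=2: → [18,27); WM=13
i=10 t=16 v=9: → [9,18); WM=13
i=11 t=16 v=9: → [9,18); WM=19; [9,18) fires=6
i=12 t=31 v=2: → [27,36); WM=19
i=13 t=31 v=8: → [27,36); WM=19
i=14 t=20 v=3: → [18,27); WM=19
i=15 t=30 v=4: → [27,36); WM=31; [18,27) fires=2
i=16 t=22 v=6: DROP (t<31-1); WM=31
i=17 t=33 v=2: → [27,36); WM=31
i=18 t=33 v=8: → [27,36); WM=31
i=19 t=26 v=9: DROP (t<31-1); WM=33
i=20 t=30 v=9: DROP (t<33-1); WM=33
i=21 t=31 v=5: DROP (t<33-1); WM=33
i=22 t=35 v=2: → [27,36); WM=33

7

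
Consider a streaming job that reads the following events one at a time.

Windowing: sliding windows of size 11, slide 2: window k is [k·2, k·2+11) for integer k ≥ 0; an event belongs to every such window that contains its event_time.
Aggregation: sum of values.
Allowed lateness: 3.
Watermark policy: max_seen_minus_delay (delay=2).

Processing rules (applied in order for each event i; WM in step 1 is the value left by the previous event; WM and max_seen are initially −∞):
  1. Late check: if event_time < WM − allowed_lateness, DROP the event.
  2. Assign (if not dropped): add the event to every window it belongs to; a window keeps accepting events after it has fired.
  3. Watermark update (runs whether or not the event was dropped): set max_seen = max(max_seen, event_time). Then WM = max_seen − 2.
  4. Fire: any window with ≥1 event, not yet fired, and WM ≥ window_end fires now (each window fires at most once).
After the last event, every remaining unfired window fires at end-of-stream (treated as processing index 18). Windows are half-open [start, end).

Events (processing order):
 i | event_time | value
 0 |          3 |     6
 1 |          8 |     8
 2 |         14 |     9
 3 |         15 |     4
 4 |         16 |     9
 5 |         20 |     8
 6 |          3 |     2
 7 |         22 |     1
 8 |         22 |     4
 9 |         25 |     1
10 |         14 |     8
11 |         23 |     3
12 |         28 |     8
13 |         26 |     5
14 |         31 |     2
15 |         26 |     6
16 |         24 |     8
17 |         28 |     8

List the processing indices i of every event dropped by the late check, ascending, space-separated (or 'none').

i=0 t=3 v=6: → [2,13),[0,11); WM=1
i=1 t=8 v=8: → [8,19),[6,17),[4,15),[2,13),[0,11); WM=6
i=2 t=14 v=9: → [14,25),[12,23),[10,21),[8,19),[6,17),[4,15); WM=12; [0,11) fires=14
i=3 t=15 v=4: → [14,25),[12,23),[10,21),[8,19),[6,17); WM=13; [2,13) fires=14
i=4 t=16 v=9: → [16,27),[14,25),[12,23),[10,21),[8,19),[6,17); WM=14
i=5 t=20 v=8: → [20,31),[18,29),[16,27),[14,25),[12,23),[10,21); WM=18; [4,15) fires=17 [6,17) fires=30
i=6 t=3 v=2: DROP (t<18-3); WM=18
i=7 t=22 v=1: → [22,33),[20,31),[18,29),[16,27),[14,25),[12,23); WM=20; [8,19) fires=30
i=8 t=22 v=4: → [22,33),[20,31),[18,29),[16,27),[14,25),[12,23); WM=20
i=9 t=25 v=1: → [24,35),[22,33),[20,31),[18,29),[16,27); WM=23; [10,21) fires=30 [12,23) fires=35
i=10 t=14 v=8: DROP (t<23-3); WM=23
i=11 t=23 v=3: → [22,33),[20,31),[18,29),[16,27),[14,25); WM=23
i=12 t=28 v=8: → [28,39),[26,37),[24,35),[22,33),[20,31),[18,29); WM=26; [14,25) fires=38
i=13 t=26 v=5: → [26,37),[24,35),[22,33),[20,31),[18,29),[16,27); WM=26
i=14 t=31 v=2: → [30,41),[28,39),[26,37),[24,35),[22,33); WM=29; [16,27) fires=31 [18,29) fires=30
i=15 t=26 v=6: → [26,37),[24,35),[22,33),[20,31),[18,29),[16,27); WM=29
i=16 t=24 v=8: DROP (t<29-3); WM=29
i=17 t=28 v=8: → [28,39),[26,37),[24,35),[22,33),[20,31),[18,29); WM=29

6 10 16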